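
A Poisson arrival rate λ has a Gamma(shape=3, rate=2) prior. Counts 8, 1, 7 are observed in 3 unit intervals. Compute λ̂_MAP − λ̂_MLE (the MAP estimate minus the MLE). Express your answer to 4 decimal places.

MAP − MLE = -1.7333

Σxᵢ = 16. Posterior is Gamma(19, 5); MAP = (19−1)/5 = 18/5 ≈ 3.60000.
MLE = x̄ = 16/3 ≈ 5.33333.
Difference = 18/5 − 16/3 = -26/15 ≈ -1.7333.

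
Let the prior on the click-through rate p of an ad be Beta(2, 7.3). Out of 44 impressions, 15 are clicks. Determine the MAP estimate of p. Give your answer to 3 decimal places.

Prior: Beta(2, 7.3).
Data: 15 successes in 44 trials. The binomial likelihood contributes p^15(1−p)^29, so the posterior is Beta(2+15, 7.3+29) = Beta(17, 36.3).
For Beta(a, b) with a, b > 1 the mode is (a−1)/(a+b−2) = 16/51.3 ≈ 0.312.

p̂_MAP = 0.312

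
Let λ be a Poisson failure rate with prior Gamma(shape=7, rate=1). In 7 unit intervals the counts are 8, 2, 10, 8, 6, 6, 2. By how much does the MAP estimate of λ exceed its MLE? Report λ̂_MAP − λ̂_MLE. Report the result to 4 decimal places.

MAP − MLE = 0.0000

Σxᵢ = 42. Posterior is Gamma(49, 8); MAP = (49−1)/8 = 48/8 ≈ 6.00000.
MLE = x̄ = 42/7 ≈ 6.00000.
Difference = 48/8 − 42/7 = 0 ≈ 0.0000.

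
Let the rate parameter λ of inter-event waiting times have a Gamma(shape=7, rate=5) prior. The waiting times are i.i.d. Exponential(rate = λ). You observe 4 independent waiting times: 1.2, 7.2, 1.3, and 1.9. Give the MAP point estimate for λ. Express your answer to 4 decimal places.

λ̂_MAP = 0.6024

The Exponential(rate=λ) likelihood is ∝ λ^n e^(−λΣtᵢ). Here n = 4 and Σtᵢ = 1.2 + 7.2 + 1.3 + 1.9 = 11.6.
Posterior ∝ λ^6e^(−5λ) · λ^4e^(−11.6λ) = λ^10e^(−16.6λ), i.e. Gamma(11, 16.6).
Mode = (a−1)/b = 10/16.6 ≈ 0.6024.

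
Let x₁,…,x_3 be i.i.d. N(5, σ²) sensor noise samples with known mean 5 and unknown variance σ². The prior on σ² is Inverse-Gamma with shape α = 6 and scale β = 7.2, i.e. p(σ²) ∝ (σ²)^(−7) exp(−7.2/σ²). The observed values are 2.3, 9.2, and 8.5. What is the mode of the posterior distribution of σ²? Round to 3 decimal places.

σ̂²_MAP = 3.034

Sum of squared deviations about the known mean: SS = (2.3−5)² + (9.2−5)² + (8.5−5)² = 37.18.
The Normal likelihood contributes (σ²)^(−n/2) exp(−SS/(2σ²)), so the posterior is Inverse-Gamma(α + n/2, β + SS/2) = Inverse-Gamma(7.5, 25.79).
The mode of Inverse-Gamma(a, b) is b/(a+1) = 25.79/8.5 ≈ 3.034.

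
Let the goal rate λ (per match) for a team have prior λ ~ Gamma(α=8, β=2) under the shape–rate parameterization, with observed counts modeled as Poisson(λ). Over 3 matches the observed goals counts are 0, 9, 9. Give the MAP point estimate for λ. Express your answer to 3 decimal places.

λ̂_MAP = 5.000

Σxᵢ = 0+9+9 = 18, with n = 3.
Posterior ∝ λ^7e^(−2λ) · λ^18e^(−3λ) = λ^25e^(−5λ), i.e. Gamma(shape=26, rate=5).
The mode of a Gamma(a, b) with a ≥ 1 (shape–rate) is (a−1)/b = 25/5 ≈ 5.000.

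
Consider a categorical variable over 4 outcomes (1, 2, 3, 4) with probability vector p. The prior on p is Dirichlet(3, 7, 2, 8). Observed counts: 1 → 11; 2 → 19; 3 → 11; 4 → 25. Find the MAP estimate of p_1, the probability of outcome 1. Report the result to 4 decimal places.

MAP estimate: 0.1585

The posterior is Dirichlet(αᵢ + nᵢ) = Dirichlet(14, 26, 13, 33).
For a Dirichlet(a₁,…,a_K) with all aᵢ > 1, the mode has j-th component (aⱼ − 1)/(Σaᵢ − K).
Here Σaᵢ = 86 and K = 4, so p_1 = (14 − 1)/(86 − 4) = 13/82 ≈ 0.1585.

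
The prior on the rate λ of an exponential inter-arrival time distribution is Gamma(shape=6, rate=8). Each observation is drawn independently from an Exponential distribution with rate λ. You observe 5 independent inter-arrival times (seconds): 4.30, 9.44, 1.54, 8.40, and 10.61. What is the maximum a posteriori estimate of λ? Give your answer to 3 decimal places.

λ̂_MAP = 0.236

The Exponential(rate=λ) likelihood is ∝ λ^n e^(−λΣtᵢ). Here n = 5 and Σtᵢ = 4.30 + 9.44 + 1.54 + 8.40 + 10.61 = 34.29.
Posterior ∝ λ^5e^(−8λ) · λ^5e^(−34.29λ) = λ^10e^(−42.29λ), i.e. Gamma(11, 42.29).
Mode = (a−1)/b = 10/42.29 ≈ 0.236.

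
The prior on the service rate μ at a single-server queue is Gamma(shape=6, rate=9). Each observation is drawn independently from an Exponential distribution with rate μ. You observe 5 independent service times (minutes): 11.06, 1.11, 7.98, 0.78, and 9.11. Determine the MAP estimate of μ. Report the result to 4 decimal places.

μ̂_MAP = 0.2561

The Exponential(rate=μ) likelihood is ∝ μ^n e^(−μΣtᵢ). Here n = 5 and Σtᵢ = 11.06 + 1.11 + 7.98 + 0.78 + 9.11 = 30.04.
Posterior ∝ μ^5e^(−9μ) · μ^5e^(−30.04μ) = μ^10e^(−39.04μ), i.e. Gamma(11, 39.04).
Mode = (a−1)/b = 10/39.04 ≈ 0.2561.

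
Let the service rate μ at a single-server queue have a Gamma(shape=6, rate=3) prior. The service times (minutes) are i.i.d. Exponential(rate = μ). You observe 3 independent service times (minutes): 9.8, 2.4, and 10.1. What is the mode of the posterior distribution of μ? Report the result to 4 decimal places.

The Exponential(rate=μ) likelihood is ∝ μ^n e^(−μΣtᵢ). Here n = 3 and Σtᵢ = 9.8 + 2.4 + 10.1 = 22.3.
Posterior ∝ μ^5e^(−3μ) · μ^3e^(−22.3μ) = μ^8e^(−25.3μ), i.e. Gamma(9, 25.3).
Mode = (a−1)/b = 8/25.3 ≈ 0.3162.

μ̂_MAP = 0.3162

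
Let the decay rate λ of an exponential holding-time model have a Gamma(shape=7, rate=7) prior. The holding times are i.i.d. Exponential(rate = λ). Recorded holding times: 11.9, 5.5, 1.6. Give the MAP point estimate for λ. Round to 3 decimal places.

The Exponential(rate=λ) likelihood is ∝ λ^n e^(−λΣtᵢ). Here n = 3 and Σtᵢ = 11.9 + 5.5 + 1.6 = 19.
Posterior ∝ λ^6e^(−7λ) · λ^3e^(−19λ) = λ^9e^(−26λ), i.e. Gamma(10, 26).
Mode = (a−1)/b = 9/26 ≈ 0.346.

λ̂_MAP = 0.346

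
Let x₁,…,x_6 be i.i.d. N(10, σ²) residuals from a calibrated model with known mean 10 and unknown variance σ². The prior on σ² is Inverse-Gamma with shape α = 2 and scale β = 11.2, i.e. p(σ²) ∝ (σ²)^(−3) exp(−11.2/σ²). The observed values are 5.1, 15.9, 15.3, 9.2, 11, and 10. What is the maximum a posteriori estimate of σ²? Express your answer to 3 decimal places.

Sum of squared deviations about the known mean: SS = (5.1−10)² + (15.9−10)² + (15.3−10)² + (9.2−10)² + (11−10)² + (10−10)² = 88.55.
The Normal likelihood contributes (σ²)^(−n/2) exp(−SS/(2σ²)), so the posterior is Inverse-Gamma(α + n/2, β + SS/2) = Inverse-Gamma(5, 55.475).
The mode of Inverse-Gamma(a, b) is b/(a+1) = 55.475/6 ≈ 9.246.

σ̂²_MAP = 9.246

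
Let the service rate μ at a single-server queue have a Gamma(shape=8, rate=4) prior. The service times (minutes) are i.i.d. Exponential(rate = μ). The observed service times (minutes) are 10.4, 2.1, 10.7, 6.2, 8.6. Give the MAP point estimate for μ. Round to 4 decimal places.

The Exponential(rate=μ) likelihood is ∝ μ^n e^(−μΣtᵢ). Here n = 5 and Σtᵢ = 10.4 + 2.1 + 10.7 + 6.2 + 8.6 = 38.
Posterior ∝ μ^7e^(−4μ) · μ^5e^(−38μ) = μ^12e^(−42μ), i.e. Gamma(13, 42).
Mode = (a−1)/b = 12/42 ≈ 0.2857.

μ̂_MAP = 0.2857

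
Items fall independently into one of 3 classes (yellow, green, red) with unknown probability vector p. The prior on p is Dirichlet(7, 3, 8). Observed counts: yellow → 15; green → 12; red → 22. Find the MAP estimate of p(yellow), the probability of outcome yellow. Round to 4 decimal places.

The posterior is Dirichlet(αᵢ + nᵢ) = Dirichlet(22, 15, 30).
For a Dirichlet(a₁,…,a_K) with all aᵢ > 1, the mode has j-th component (aⱼ − 1)/(Σaᵢ − K).
Here Σaᵢ = 67 and K = 3, so p(yellow) = (22 − 1)/(67 − 3) = 21/64 ≈ 0.3281.

MAP estimate of p(yellow) = 0.3281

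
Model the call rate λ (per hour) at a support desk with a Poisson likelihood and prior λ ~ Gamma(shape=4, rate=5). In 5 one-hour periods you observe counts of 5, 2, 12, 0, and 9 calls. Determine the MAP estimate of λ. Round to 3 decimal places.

Σxᵢ = 5+2+12+0+9 = 28, with n = 5.
Posterior ∝ λ^3e^(−5λ) · λ^28e^(−5λ) = λ^31e^(−10λ), i.e. Gamma(shape=32, rate=10).
The mode of a Gamma(a, b) with a ≥ 1 (shape–rate) is (a−1)/b = 31/10 ≈ 3.100.

λ̂_MAP = 3.100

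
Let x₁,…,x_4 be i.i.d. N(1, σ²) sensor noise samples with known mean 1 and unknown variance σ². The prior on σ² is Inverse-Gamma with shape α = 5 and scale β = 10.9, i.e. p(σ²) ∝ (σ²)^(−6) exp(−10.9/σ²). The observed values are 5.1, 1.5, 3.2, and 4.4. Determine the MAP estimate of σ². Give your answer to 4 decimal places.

Sum of squared deviations about the known mean: SS = (5.1−1)² + (1.5−1)² + (3.2−1)² + (4.4−1)² = 33.46.
The Normal likelihood contributes (σ²)^(−n/2) exp(−SS/(2σ²)), so the posterior is Inverse-Gamma(α + n/2, β + SS/2) = Inverse-Gamma(7, 27.63).
The mode of Inverse-Gamma(a, b) is b/(a+1) = 27.63/8 ≈ 3.4538.

σ̂²_MAP = 3.4538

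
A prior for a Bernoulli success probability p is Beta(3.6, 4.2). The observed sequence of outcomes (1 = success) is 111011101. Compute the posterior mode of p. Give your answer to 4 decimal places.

p̂_MAP = 0.6486

Prior: Beta(3.6, 4.2).
Data: 7 successes in 9 trials (from the sequence). The binomial likelihood contributes p^7(1−p)^2, so the posterior is Beta(3.6+7, 4.2+2) = Beta(10.6, 6.2).
For Beta(a, b) with a, b > 1 the mode is (a−1)/(a+b−2) = 9.6/14.8 ≈ 0.6486.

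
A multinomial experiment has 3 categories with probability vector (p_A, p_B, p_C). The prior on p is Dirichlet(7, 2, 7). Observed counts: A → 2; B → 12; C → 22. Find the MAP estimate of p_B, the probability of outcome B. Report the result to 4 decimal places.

The posterior is Dirichlet(αᵢ + nᵢ) = Dirichlet(9, 14, 29).
For a Dirichlet(a₁,…,a_K) with all aᵢ > 1, the mode has j-th component (aⱼ − 1)/(Σaᵢ − K).
Here Σaᵢ = 52 and K = 3, so p_B = (14 − 1)/(52 − 3) = 13/49 ≈ 0.2653.

MAP estimate of p_B = 0.2653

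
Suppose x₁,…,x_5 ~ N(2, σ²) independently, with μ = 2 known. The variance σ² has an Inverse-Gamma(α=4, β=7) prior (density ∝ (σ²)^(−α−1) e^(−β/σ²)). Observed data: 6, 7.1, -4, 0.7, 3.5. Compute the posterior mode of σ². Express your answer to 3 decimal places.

Sum of squared deviations about the known mean: SS = (6−2)² + (7.1−2)² + (-4−2)² + (0.7−2)² + (3.5−2)² = 81.95.
The Normal likelihood contributes (σ²)^(−n/2) exp(−SS/(2σ²)), so the posterior is Inverse-Gamma(α + n/2, β + SS/2) = Inverse-Gamma(6.5, 47.975).
The mode of Inverse-Gamma(a, b) is b/(a+1) = 47.975/7.5 ≈ 6.397.

σ̂²_MAP = 6.397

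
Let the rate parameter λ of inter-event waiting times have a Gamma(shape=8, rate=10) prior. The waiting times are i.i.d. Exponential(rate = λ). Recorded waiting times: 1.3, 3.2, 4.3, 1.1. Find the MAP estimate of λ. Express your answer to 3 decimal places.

λ̂_MAP = 0.553

The Exponential(rate=λ) likelihood is ∝ λ^n e^(−λΣtᵢ). Here n = 4 and Σtᵢ = 1.3 + 3.2 + 4.3 + 1.1 = 9.9.
Posterior ∝ λ^7e^(−10λ) · λ^4e^(−9.9λ) = λ^11e^(−19.9λ), i.e. Gamma(12, 19.9).
Mode = (a−1)/b = 11/19.9 ≈ 0.553.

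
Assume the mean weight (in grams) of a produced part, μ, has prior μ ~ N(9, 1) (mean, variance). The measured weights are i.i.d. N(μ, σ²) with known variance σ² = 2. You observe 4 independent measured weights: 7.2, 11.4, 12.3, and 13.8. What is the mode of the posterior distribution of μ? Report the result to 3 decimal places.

μ̂_MAP = 10.450

n = 4; x̄ = (7.2 + 11.4 + 12.3 + 13.8)/4 = 44.7/4 = 11.175.
For a Normal prior and Normal likelihood with known variance, the posterior is Normal; its mode equals its mean, the precision-weighted average.
Prior precision 1/σ₀² = 1/1 = 1; data precision n/σ² = 4/2 = 2.
μ̂ = (1·9 + 2·11.175) / (1 + 2) = 31.35/3 = 10.450.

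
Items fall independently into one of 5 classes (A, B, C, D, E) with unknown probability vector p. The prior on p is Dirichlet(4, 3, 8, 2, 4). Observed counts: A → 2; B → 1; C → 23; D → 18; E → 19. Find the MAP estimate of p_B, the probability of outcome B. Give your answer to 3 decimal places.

MAP estimate of p_B = 0.038

The posterior is Dirichlet(αᵢ + nᵢ) = Dirichlet(6, 4, 31, 20, 23).
For a Dirichlet(a₁,…,a_K) with all aᵢ > 1, the mode has j-th component (aⱼ − 1)/(Σaᵢ − K).
Here Σaᵢ = 84 and K = 5, so p_B = (4 − 1)/(84 − 5) = 3/79 ≈ 0.038.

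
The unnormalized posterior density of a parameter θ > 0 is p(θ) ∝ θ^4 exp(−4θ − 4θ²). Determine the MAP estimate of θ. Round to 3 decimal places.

ℓ'(θ) = 4/θ − 4 − 8θ. Setting this to zero and multiplying by θ: 8θ² + 4θ − 4 = 0.
θ = (−4 + √(4² + 4·8·4)) / (2·8) = (−4 + √144) / 16 = (−4 + 12)/16 = 1/2.
ℓ''(θ) = −4/θ² − 8 < 0, confirming a maximum.

θ̂_MAP = 0.500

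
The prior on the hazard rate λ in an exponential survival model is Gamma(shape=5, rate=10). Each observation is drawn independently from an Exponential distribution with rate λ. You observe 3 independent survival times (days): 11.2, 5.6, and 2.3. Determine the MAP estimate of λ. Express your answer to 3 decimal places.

The Exponential(rate=λ) likelihood is ∝ λ^n e^(−λΣtᵢ). Here n = 3 and Σtᵢ = 11.2 + 5.6 + 2.3 = 19.1.
Posterior ∝ λ^4e^(−10λ) · λ^3e^(−19.1λ) = λ^7e^(−29.1λ), i.e. Gamma(8, 29.1).
Mode = (a−1)/b = 7/29.1 ≈ 0.241.

λ̂_MAP = 0.241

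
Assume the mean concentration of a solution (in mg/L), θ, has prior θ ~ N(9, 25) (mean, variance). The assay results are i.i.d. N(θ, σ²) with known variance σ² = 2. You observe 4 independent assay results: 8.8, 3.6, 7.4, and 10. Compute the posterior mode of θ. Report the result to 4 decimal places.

θ̂_MAP = 7.4804

n = 4; x̄ = (8.8 + 3.6 + 7.4 + 10)/4 = 29.8/4 = 7.45.
For a Normal prior and Normal likelihood with known variance, the posterior is Normal; its mode equals its mean, the precision-weighted average.
Prior precision 1/σ₀² = 1/25 = 0.04; data precision n/σ² = 4/2 = 2.
θ̂ = (0.04·9 + 2·7.45) / (0.04 + 2) = 15.26/2.04 = 763/102 ≈ 7.4804.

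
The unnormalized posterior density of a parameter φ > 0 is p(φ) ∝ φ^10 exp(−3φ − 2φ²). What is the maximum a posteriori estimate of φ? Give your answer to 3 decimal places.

φ̂_MAP = 1.250

ℓ'(φ) = 10/φ − 3 − 4φ. Setting this to zero and multiplying by φ: 4φ² + 3φ − 10 = 0.
φ = (−3 + √(3² + 4·4·10)) / (2·4) = (−3 + √169) / 8 = (−3 + 13)/8 = 5/4.
ℓ''(φ) = −10/φ² − 4 < 0, confirming a maximum.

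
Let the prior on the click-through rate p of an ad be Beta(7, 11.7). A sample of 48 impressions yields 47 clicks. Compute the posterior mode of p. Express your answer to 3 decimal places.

p̂_MAP = 0.819

Prior: Beta(7, 11.7).
Data: 47 successes in 48 trials. The binomial likelihood contributes p^47(1−p)^1, so the posterior is Beta(7+47, 11.7+1) = Beta(54, 12.7).
For Beta(a, b) with a, b > 1 the mode is (a−1)/(a+b−2) = 53/64.7 ≈ 0.819.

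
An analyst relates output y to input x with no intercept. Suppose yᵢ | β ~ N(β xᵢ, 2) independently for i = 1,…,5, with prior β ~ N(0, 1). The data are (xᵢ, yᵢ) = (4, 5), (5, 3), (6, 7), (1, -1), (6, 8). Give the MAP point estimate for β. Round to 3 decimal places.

β̂_MAP = 1.069

log p(β | y) = −Σ(yᵢ − βxᵢ)²/(2·2) − β²/(2·1) + const.
Setting the derivative to zero: Σxᵢ(yᵢ − βxᵢ)/2 − β/1 = 0, so β = Σxᵢyᵢ / (Σxᵢ² + σ²/τ²).
Σxᵢyᵢ = 4·5 + 5·3 + 6·7 + 1·(-1) + 6·8 = 124; Σxᵢ² = 114; σ²/τ² = 2.
β̂_MAP = 124 / (114 + 2) = 124/116 ≈ 1.069.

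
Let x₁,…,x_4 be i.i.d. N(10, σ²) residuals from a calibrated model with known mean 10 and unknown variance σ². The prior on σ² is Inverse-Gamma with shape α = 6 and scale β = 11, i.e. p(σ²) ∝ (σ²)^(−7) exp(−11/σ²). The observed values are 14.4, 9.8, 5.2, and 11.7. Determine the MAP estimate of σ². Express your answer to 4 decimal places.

σ̂²_MAP = 3.7406

Sum of squared deviations about the known mean: SS = (14.4−10)² + (9.8−10)² + (5.2−10)² + (11.7−10)² = 45.33.
The Normal likelihood contributes (σ²)^(−n/2) exp(−SS/(2σ²)), so the posterior is Inverse-Gamma(α + n/2, β + SS/2) = Inverse-Gamma(8, 33.665).
The mode of Inverse-Gamma(a, b) is b/(a+1) = 33.665/9 ≈ 3.7406.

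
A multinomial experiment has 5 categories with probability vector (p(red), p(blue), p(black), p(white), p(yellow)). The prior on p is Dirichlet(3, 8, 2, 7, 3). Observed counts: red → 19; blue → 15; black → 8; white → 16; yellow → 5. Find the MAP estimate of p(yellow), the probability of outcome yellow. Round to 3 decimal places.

MAP estimate of p(yellow) = 0.086

The posterior is Dirichlet(αᵢ + nᵢ) = Dirichlet(22, 23, 10, 23, 8).
For a Dirichlet(a₁,…,a_K) with all aᵢ > 1, the mode has j-th component (aⱼ − 1)/(Σaᵢ − K).
Here Σaᵢ = 86 and K = 5, so p(yellow) = (8 − 1)/(86 − 5) = 7/81 ≈ 0.086.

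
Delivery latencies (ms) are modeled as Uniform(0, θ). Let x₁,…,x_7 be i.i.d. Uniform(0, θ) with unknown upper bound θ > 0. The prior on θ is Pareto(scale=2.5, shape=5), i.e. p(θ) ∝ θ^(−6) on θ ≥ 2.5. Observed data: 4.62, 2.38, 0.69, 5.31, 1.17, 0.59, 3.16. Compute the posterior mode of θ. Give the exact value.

θ̂_MAP = 5.31

The Uniform(0, θ) likelihood is θ^(−n) for θ ≥ max(xᵢ), zero otherwise. Here max(xᵢ) = 5.31.
Posterior ∝ θ^(−6) · θ^(−7) = θ^(−13) on θ ≥ max(2.5, 5.31) = 5.31.
This density is strictly decreasing in θ, so the posterior mode lies at the lower boundary of the support.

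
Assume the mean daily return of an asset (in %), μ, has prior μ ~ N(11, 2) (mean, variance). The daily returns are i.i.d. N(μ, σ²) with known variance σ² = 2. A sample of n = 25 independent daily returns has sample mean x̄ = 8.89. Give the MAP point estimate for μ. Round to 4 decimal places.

n = 25, x̄ = 8.89.
For a Normal prior and Normal likelihood with known variance, the posterior is Normal; its mode equals its mean, the precision-weighted average.
Prior precision 1/σ₀² = 1/2 = 0.5; data precision n/σ² = 25/2 = 12.5.
μ̂ = (0.5·11 + 12.5·8.89) / (0.5 + 12.5) = 116.625/13 = 933/104 ≈ 8.9712.

μ̂_MAP = 8.9712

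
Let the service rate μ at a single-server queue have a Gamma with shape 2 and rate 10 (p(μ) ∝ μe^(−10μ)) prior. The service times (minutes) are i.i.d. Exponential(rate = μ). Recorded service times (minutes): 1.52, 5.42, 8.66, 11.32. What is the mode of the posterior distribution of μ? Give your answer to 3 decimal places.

μ̂_MAP = 0.135

The Exponential(rate=μ) likelihood is ∝ μ^n e^(−μΣtᵢ). Here n = 4 and Σtᵢ = 1.52 + 5.42 + 8.66 + 11.32 = 26.92.
Posterior ∝ μe^(−10μ) · μ^4e^(−26.92μ) = μ^5e^(−36.92μ), i.e. Gamma(6, 36.92).
Mode = (a−1)/b = 5/36.92 ≈ 0.135.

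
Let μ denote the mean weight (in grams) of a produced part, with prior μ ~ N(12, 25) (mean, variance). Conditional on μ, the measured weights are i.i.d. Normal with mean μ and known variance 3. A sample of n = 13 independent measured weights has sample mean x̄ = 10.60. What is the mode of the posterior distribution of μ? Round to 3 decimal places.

μ̂_MAP = 10.613

n = 13, x̄ = 10.60.
For a Normal prior and Normal likelihood with known variance, the posterior is Normal; its mode equals its mean, the precision-weighted average.
Prior precision 1/σ₀² = 1/25 = 0.04; data precision n/σ² = 13/3.
μ̂ = (0.04·12 + (13/3)·10.6) / (0.04 + 13/3) = (3481/75)/(328/75) = 3481/328 ≈ 10.613.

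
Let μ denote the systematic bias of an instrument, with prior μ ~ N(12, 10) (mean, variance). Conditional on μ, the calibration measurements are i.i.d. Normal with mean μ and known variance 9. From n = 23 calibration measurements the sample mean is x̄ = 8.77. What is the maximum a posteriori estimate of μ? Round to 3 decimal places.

μ̂_MAP = 8.892

n = 23, x̄ = 8.77.
For a Normal prior and Normal likelihood with known variance, the posterior is Normal; its mode equals its mean, the precision-weighted average.
Prior precision 1/σ₀² = 1/10 = 0.1; data precision n/σ² = 23/9.
μ̂ = (0.1·12 + (23/9)·8.77) / (0.1 + 23/9) = (21251/900)/(239/90) = 21251/2390 ≈ 8.892.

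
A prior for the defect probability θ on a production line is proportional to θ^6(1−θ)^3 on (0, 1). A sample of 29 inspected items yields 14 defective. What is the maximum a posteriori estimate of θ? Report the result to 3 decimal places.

The prior density ∝ θ^6(1−θ)^3 is the kernel of Beta(7, 4).
Data: 14 successes in 29 trials. The binomial likelihood contributes θ^14(1−θ)^15, so the posterior is Beta(7+14, 4+15) = Beta(21, 19).
For Beta(a, b) with a, b > 1 the mode is (a−1)/(a+b−2) = 20/38 ≈ 0.526.

θ̂_MAP = 0.526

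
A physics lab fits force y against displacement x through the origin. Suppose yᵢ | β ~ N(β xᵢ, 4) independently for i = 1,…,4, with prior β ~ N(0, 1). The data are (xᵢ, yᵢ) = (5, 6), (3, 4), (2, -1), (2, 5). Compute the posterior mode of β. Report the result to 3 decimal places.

β̂_MAP = 1.087

log p(β | y) = −Σ(yᵢ − βxᵢ)²/(2·4) − β²/(2·1) + const.
Setting the derivative to zero: Σxᵢ(yᵢ − βxᵢ)/4 − β/1 = 0, so β = Σxᵢyᵢ / (Σxᵢ² + σ²/τ²).
Σxᵢyᵢ = 5·6 + 3·4 + 2·(-1) + 2·5 = 50; Σxᵢ² = 42; σ²/τ² = 4.
β̂_MAP = 50 / (42 + 4) = 50/46 ≈ 1.087.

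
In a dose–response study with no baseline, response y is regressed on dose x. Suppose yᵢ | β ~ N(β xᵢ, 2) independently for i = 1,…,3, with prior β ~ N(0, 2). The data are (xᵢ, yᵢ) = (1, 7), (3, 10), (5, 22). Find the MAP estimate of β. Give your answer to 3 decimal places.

log p(β | y) = −Σ(yᵢ − βxᵢ)²/(2·2) − β²/(2·2) + const.
Setting the derivative to zero: Σxᵢ(yᵢ − βxᵢ)/2 − β/2 = 0, so β = Σxᵢyᵢ / (Σxᵢ² + σ²/τ²).
Σxᵢyᵢ = 1·7 + 3·10 + 5·22 = 147; Σxᵢ² = 35; σ²/τ² = 1.
β̂_MAP = 147 / (35 + 1) = 147/36 ≈ 4.083.

β̂_MAP = 4.083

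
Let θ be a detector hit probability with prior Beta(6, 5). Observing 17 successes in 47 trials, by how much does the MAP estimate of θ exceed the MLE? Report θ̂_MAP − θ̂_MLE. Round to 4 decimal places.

Posterior is Beta(23, 35); MAP = (23−1)/(58−2) = 22/56 ≈ 0.39286.
MLE ignores the prior: θ̂_MLE = k/n = 17/47 ≈ 0.36170.
Difference = 22/56 − 17/47 = 41/1316 ≈ 0.0312.

MAP − MLE = 0.0312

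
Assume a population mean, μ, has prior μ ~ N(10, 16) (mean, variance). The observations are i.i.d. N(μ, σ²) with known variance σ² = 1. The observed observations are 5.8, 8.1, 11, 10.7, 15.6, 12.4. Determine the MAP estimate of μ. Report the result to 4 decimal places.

μ̂_MAP = 10.5938

n = 6; x̄ = (5.8 + 8.1 + 11 + 10.7 + 15.6 + 12.4)/6 = 63.6/6 = 10.6.
For a Normal prior and Normal likelihood with known variance, the posterior is Normal; its mode equals its mean, the precision-weighted average.
Prior precision 1/σ₀² = 1/16 = 0.0625; data precision n/σ² = 6/1 = 6.
μ̂ = (0.0625·10 + 6·10.6) / (0.0625 + 6) = 64.225/6.0625 = 5138/485 ≈ 10.5938.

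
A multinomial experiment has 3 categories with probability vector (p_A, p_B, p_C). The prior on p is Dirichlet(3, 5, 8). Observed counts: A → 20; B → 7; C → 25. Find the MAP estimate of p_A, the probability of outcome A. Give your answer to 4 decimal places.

MAP estimate of p_A = 0.3385

The posterior is Dirichlet(αᵢ + nᵢ) = Dirichlet(23, 12, 33).
For a Dirichlet(a₁,…,a_K) with all aᵢ > 1, the mode has j-th component (aⱼ − 1)/(Σaᵢ − K).
Here Σaᵢ = 68 and K = 3, so p_A = (23 − 1)/(68 − 3) = 22/65 ≈ 0.3385.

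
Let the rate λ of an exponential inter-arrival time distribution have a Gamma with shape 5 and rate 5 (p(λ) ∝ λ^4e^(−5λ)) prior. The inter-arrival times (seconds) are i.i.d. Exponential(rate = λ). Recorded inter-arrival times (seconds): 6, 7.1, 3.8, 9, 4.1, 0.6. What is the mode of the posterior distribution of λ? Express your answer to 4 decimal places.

The Exponential(rate=λ) likelihood is ∝ λ^n e^(−λΣtᵢ). Here n = 6 and Σtᵢ = 6 + 7.1 + 3.8 + 9 + 4.1 + 0.6 = 30.6.
Posterior ∝ λ^4e^(−5λ) · λ^6e^(−30.6λ) = λ^10e^(−35.6λ), i.e. Gamma(11, 35.6).
Mode = (a−1)/b = 10/35.6 ≈ 0.2809.

λ̂_MAP = 0.2809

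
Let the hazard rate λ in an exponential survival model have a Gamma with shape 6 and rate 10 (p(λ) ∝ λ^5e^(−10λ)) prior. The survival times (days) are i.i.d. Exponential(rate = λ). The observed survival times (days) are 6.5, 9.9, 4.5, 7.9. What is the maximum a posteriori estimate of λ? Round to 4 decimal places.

λ̂_MAP = 0.2320

The Exponential(rate=λ) likelihood is ∝ λ^n e^(−λΣtᵢ). Here n = 4 and Σtᵢ = 6.5 + 9.9 + 4.5 + 7.9 = 28.8.
Posterior ∝ λ^5e^(−10λ) · λ^4e^(−28.8λ) = λ^9e^(−38.8λ), i.e. Gamma(10, 38.8).
Mode = (a−1)/b = 9/38.8 ≈ 0.2320.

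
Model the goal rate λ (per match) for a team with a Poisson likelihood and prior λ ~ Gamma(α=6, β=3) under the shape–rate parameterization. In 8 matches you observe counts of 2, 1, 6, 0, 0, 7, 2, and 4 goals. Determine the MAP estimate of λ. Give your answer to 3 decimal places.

λ̂_MAP = 2.455

Σxᵢ = 2+1+6+0+0+7+2+4 = 22, with n = 8.
Posterior ∝ λ^5e^(−3λ) · λ^22e^(−8λ) = λ^27e^(−11λ), i.e. Gamma(shape=28, rate=11).
The mode of a Gamma(a, b) with a ≥ 1 (shape–rate) is (a−1)/b = 27/11 ≈ 2.455.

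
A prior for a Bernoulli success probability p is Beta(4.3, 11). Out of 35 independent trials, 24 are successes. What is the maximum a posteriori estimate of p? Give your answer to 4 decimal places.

p̂_MAP = 0.5652

Prior: Beta(4.3, 11).
Data: 24 successes in 35 trials. The binomial likelihood contributes p^24(1−p)^11, so the posterior is Beta(4.3+24, 11+11) = Beta(28.3, 22).
For Beta(a, b) with a, b > 1 the mode is (a−1)/(a+b−2) = 27.3/48.3 ≈ 0.5652.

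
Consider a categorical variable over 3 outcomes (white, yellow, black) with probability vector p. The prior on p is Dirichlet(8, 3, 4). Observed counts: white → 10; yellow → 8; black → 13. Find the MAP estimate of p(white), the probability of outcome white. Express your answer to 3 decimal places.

MAP estimate of p(white) = 0.395

The posterior is Dirichlet(αᵢ + nᵢ) = Dirichlet(18, 11, 17).
For a Dirichlet(a₁,…,a_K) with all aᵢ > 1, the mode has j-th component (aⱼ − 1)/(Σaᵢ − K).
Here Σaᵢ = 46 and K = 3, so p(white) = (18 − 1)/(46 − 3) = 17/43 ≈ 0.395.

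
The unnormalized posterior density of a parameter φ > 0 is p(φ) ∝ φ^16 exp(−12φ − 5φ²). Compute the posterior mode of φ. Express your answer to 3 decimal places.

φ̂_MAP = 0.800

ℓ'(φ) = 16/φ − 12 − 10φ. Setting this to zero and multiplying by φ: 10φ² + 12φ − 16 = 0.
φ = (−12 + √(12² + 4·10·16)) / (2·10) = (−12 + √784) / 20 = (−12 + 28)/20 = 4/5.
ℓ''(φ) = −16/φ² − 10 < 0, confirming a maximum.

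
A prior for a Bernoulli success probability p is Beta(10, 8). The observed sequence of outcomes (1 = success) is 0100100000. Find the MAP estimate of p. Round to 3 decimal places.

p̂_MAP = 0.423

Prior: Beta(10, 8).
Data: 2 successes in 10 trials (from the sequence). The binomial likelihood contributes p^2(1−p)^8, so the posterior is Beta(10+2, 8+8) = Beta(12, 16).
For Beta(a, b) with a, b > 1 the mode is (a−1)/(a+b−2) = 11/26 ≈ 0.423.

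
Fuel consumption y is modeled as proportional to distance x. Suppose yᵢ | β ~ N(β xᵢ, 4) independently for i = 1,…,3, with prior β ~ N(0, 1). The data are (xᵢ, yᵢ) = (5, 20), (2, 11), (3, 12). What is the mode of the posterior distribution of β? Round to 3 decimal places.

β̂_MAP = 3.762

log p(β | y) = −Σ(yᵢ − βxᵢ)²/(2·4) − β²/(2·1) + const.
Setting the derivative to zero: Σxᵢ(yᵢ − βxᵢ)/4 − β/1 = 0, so β = Σxᵢyᵢ / (Σxᵢ² + σ²/τ²).
Σxᵢyᵢ = 5·20 + 2·11 + 3·12 = 158; Σxᵢ² = 38; σ²/τ² = 4.
β̂_MAP = 158 / (38 + 4) = 158/42 ≈ 3.762.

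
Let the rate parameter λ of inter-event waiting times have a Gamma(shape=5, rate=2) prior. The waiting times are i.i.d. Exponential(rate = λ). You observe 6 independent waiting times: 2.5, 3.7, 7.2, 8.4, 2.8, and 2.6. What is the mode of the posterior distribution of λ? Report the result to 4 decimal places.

λ̂_MAP = 0.3425

The Exponential(rate=λ) likelihood is ∝ λ^n e^(−λΣtᵢ). Here n = 6 and Σtᵢ = 2.5 + 3.7 + 7.2 + 8.4 + 2.8 + 2.6 = 27.2.
Posterior ∝ λ^4e^(−2λ) · λ^6e^(−27.2λ) = λ^10e^(−29.2λ), i.e. Gamma(11, 29.2).
Mode = (a−1)/b = 10/29.2 ≈ 0.3425.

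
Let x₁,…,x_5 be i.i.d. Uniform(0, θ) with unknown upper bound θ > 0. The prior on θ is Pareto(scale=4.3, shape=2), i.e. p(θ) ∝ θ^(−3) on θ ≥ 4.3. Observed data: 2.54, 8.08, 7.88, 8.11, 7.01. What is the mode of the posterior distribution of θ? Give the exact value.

θ̂_MAP = 8.11

The Uniform(0, θ) likelihood is θ^(−n) for θ ≥ max(xᵢ), zero otherwise. Here max(xᵢ) = 8.11.
Posterior ∝ θ^(−3) · θ^(−5) = θ^(−8) on θ ≥ max(4.3, 8.11) = 8.11.
This density is strictly decreasing in θ, so the posterior mode lies at the lower boundary of the support.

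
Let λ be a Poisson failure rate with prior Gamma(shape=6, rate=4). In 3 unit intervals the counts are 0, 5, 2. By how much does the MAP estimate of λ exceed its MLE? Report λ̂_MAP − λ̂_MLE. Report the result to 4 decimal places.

MAP − MLE = -0.6190

Σxᵢ = 7. Posterior is Gamma(13, 7); MAP = (13−1)/7 = 12/7 ≈ 1.71429.
MLE = x̄ = 7/3 ≈ 2.33333.
Difference = 12/7 − 7/3 = -13/21 ≈ -0.6190.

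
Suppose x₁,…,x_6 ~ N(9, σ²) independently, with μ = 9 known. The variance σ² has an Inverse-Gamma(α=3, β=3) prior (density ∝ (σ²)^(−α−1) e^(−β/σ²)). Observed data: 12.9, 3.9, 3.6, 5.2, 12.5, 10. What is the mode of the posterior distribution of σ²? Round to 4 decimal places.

σ̂²_MAP = 7.4336

Sum of squared deviations about the known mean: SS = (12.9−9)² + (3.9−9)² + (3.6−9)² + (5.2−9)² + (12.5−9)² + (10−9)² = 98.07.
The Normal likelihood contributes (σ²)^(−n/2) exp(−SS/(2σ²)), so the posterior is Inverse-Gamma(α + n/2, β + SS/2) = Inverse-Gamma(6, 52.035).
The mode of Inverse-Gamma(a, b) is b/(a+1) = 52.035/7 ≈ 7.4336.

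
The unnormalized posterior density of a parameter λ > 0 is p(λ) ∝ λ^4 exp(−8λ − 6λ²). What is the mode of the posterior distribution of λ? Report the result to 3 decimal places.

λ̂_MAP = 0.333

ℓ'(λ) = 4/λ − 8 − 12λ. Setting this to zero and multiplying by λ: 12λ² + 8λ − 4 = 0.
λ = (−8 + √(8² + 4·12·4)) / (2·12) = (−8 + √256) / 24 = (−8 + 16)/24 = 1/3.
ℓ''(λ) = −4/λ² − 12 < 0, confirming a maximum.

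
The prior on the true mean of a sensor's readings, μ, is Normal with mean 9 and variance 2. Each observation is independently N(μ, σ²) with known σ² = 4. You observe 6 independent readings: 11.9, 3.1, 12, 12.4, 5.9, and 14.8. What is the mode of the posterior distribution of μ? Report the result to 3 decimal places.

μ̂_MAP = 9.763

n = 6; x̄ = (11.9 + 3.1 + 12 + 12.4 + 5.9 + 14.8)/6 = 60.1/6 = 601/60 ≈ 10.0167.
For a Normal prior and Normal likelihood with known variance, the posterior is Normal; its mode equals its mean, the precision-weighted average.
Prior precision 1/σ₀² = 1/2 = 0.5; data precision n/σ² = 6/4 = 1.5.
μ̂ = (0.5·9 + 1.5·(601/60)) / (0.5 + 1.5) = 19.525/2 = 9.7625 ≈ 9.763.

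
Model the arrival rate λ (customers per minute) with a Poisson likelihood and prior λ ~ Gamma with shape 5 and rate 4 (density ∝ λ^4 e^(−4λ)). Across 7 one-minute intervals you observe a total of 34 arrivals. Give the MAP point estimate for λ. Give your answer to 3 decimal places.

λ̂_MAP = 3.455

Σxᵢ = 34, n = 7.
Posterior ∝ λ^4e^(−4λ) · λ^34e^(−7λ) = λ^38e^(−11λ), i.e. Gamma(shape=39, rate=11).
The mode of a Gamma(a, b) with a ≥ 1 (shape–rate) is (a−1)/b = 38/11 ≈ 3.455.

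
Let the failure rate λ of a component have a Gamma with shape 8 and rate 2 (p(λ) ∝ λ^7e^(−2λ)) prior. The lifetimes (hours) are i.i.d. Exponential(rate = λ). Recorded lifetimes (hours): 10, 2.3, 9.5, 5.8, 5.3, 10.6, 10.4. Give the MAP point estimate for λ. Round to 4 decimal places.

The Exponential(rate=λ) likelihood is ∝ λ^n e^(−λΣtᵢ). Here n = 7 and Σtᵢ = 10 + 2.3 + 9.5 + 5.8 + 5.3 + 10.6 + 10.4 = 53.9.
Posterior ∝ λ^7e^(−2λ) · λ^7e^(−53.9λ) = λ^14e^(−55.9λ), i.e. Gamma(15, 55.9).
Mode = (a−1)/b = 14/55.9 ≈ 0.2504.

λ̂_MAP = 0.2504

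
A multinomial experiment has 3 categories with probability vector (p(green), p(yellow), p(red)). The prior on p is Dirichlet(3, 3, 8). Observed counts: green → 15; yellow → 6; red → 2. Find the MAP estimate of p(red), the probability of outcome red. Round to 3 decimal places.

MAP estimate of p(red) = 0.265

The posterior is Dirichlet(αᵢ + nᵢ) = Dirichlet(18, 9, 10).
For a Dirichlet(a₁,…,a_K) with all aᵢ > 1, the mode has j-th component (aⱼ − 1)/(Σaᵢ − K).
Here Σaᵢ = 37 and K = 3, so p(red) = (10 − 1)/(37 − 3) = 9/34 ≈ 0.265.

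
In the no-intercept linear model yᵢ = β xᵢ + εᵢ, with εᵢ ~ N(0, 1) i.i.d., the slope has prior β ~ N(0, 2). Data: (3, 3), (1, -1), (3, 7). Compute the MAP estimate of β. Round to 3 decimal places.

log p(β | y) = −Σ(yᵢ − βxᵢ)²/(2·1) − β²/(2·2) + const.
Setting the derivative to zero: Σxᵢ(yᵢ − βxᵢ)/1 − β/2 = 0, so β = Σxᵢyᵢ / (Σxᵢ² + σ²/τ²).
Σxᵢyᵢ = 3·3 + 1·(-1) + 3·7 = 29; Σxᵢ² = 19; σ²/τ² = 0.5.
β̂_MAP = 29 / (19 + 0.5) = 29/19.5 ≈ 1.487.

β̂_MAP = 1.487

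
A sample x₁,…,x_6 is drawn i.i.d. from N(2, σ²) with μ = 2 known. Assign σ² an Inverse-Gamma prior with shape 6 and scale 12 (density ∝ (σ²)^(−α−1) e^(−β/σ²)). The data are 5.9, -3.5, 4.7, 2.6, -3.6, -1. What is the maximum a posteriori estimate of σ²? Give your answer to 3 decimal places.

σ̂²_MAP = 5.874

Sum of squared deviations about the known mean: SS = (5.9−2)² + (-3.5−2)² + (4.7−2)² + (2.6−2)² + (-3.6−2)² + (-1−2)² = 93.47.
The Normal likelihood contributes (σ²)^(−n/2) exp(−SS/(2σ²)), so the posterior is Inverse-Gamma(α + n/2, β + SS/2) = Inverse-Gamma(9, 58.735).
The mode of Inverse-Gamma(a, b) is b/(a+1) = 58.735/10 ≈ 5.874.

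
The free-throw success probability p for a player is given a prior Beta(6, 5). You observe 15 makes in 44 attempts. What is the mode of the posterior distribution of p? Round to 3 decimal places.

Prior: Beta(6, 5).
Data: 15 successes in 44 trials. The binomial likelihood contributes p^15(1−p)^29, so the posterior is Beta(6+15, 5+29) = Beta(21, 34).
For Beta(a, b) with a, b > 1 the mode is (a−1)/(a+b−2) = 20/53 ≈ 0.377.

p̂_MAP = 0.377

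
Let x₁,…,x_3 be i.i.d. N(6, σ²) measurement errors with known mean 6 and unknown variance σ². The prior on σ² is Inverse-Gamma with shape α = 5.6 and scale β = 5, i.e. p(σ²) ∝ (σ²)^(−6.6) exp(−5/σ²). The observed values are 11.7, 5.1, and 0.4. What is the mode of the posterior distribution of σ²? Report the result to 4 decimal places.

Sum of squared deviations about the known mean: SS = (11.7−6)² + (5.1−6)² + (0.4−6)² = 64.66.
The Normal likelihood contributes (σ²)^(−n/2) exp(−SS/(2σ²)), so the posterior is Inverse-Gamma(α + n/2, β + SS/2) = Inverse-Gamma(7.1, 37.33).
The mode of Inverse-Gamma(a, b) is b/(a+1) = 37.33/8.1 ≈ 4.6086.

σ̂²_MAP = 4.6086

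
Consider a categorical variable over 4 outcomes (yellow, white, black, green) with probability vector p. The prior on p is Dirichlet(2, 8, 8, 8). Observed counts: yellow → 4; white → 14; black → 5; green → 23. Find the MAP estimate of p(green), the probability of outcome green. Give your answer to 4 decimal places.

MAP estimate of p(green) = 0.4412

The posterior is Dirichlet(αᵢ + nᵢ) = Dirichlet(6, 22, 13, 31).
For a Dirichlet(a₁,…,a_K) with all aᵢ > 1, the mode has j-th component (aⱼ − 1)/(Σaᵢ − K).
Here Σaᵢ = 72 and K = 4, so p(green) = (31 − 1)/(72 − 4) = 30/68 ≈ 0.4412.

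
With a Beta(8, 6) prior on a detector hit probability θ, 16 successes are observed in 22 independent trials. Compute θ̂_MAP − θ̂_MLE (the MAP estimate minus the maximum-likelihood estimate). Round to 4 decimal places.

MAP − MLE = -0.0508

Posterior is Beta(24, 12); MAP = (24−1)/(36−2) = 23/34 ≈ 0.67647.
MLE ignores the prior: θ̂_MLE = k/n = 16/22 ≈ 0.72727.
Difference = 23/34 − 16/22 = -19/374 ≈ -0.0508.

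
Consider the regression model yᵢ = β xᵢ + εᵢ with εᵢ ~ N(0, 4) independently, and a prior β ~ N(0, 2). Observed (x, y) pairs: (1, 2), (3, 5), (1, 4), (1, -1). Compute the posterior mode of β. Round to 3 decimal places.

β̂_MAP = 1.429

log p(β | y) = −Σ(yᵢ − βxᵢ)²/(2·4) − β²/(2·2) + const.
Setting the derivative to zero: Σxᵢ(yᵢ − βxᵢ)/4 − β/2 = 0, so β = Σxᵢyᵢ / (Σxᵢ² + σ²/τ²).
Σxᵢyᵢ = 1·2 + 3·5 + 1·4 + 1·(-1) = 20; Σxᵢ² = 12; σ²/τ² = 2.
β̂_MAP = 20 / (12 + 2) = 20/14 ≈ 1.429.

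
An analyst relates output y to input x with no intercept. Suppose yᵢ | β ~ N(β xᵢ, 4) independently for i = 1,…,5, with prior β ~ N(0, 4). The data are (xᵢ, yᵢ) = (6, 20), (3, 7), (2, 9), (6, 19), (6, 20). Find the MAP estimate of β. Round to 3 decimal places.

β̂_MAP = 3.221

log p(β | y) = −Σ(yᵢ − βxᵢ)²/(2·4) − β²/(2·4) + const.
Setting the derivative to zero: Σxᵢ(yᵢ − βxᵢ)/4 − β/4 = 0, so β = Σxᵢyᵢ / (Σxᵢ² + σ²/τ²).
Σxᵢyᵢ = 6·20 + 3·7 + 2·9 + 6·19 + 6·20 = 393; Σxᵢ² = 121; σ²/τ² = 1.
β̂_MAP = 393 / (121 + 1) = 393/122 ≈ 3.221.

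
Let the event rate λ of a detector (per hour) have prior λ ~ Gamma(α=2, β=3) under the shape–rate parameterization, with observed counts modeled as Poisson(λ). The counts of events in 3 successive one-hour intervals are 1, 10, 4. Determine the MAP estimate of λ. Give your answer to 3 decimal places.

λ̂_MAP = 2.667

Σxᵢ = 1+10+4 = 15, with n = 3.
Posterior ∝ λe^(−3λ) · λ^15e^(−3λ) = λ^16e^(−6λ), i.e. Gamma(shape=17, rate=6).
The mode of a Gamma(a, b) with a ≥ 1 (shape–rate) is (a−1)/b = 16/6 ≈ 2.667.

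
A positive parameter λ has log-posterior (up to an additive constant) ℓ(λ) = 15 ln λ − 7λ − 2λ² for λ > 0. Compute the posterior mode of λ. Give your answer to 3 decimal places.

λ̂_MAP = 1.250

ℓ'(λ) = 15/λ − 7 − 4λ. Setting this to zero and multiplying by λ: 4λ² + 7λ − 15 = 0.
λ = (−7 + √(7² + 4·4·15)) / (2·4) = (−7 + √289) / 8 = (−7 + 17)/8 = 5/4.
ℓ''(λ) = −15/λ² − 4 < 0, confirming a maximum.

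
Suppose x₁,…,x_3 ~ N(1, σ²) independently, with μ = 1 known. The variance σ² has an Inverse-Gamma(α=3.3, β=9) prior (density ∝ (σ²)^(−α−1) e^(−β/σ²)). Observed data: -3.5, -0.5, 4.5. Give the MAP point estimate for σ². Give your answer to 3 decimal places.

Sum of squared deviations about the known mean: SS = (-3.5−1)² + (-0.5−1)² + (4.5−1)² = 34.75.
The Normal likelihood contributes (σ²)^(−n/2) exp(−SS/(2σ²)), so the posterior is Inverse-Gamma(α + n/2, β + SS/2) = Inverse-Gamma(4.8, 26.375).
The mode of Inverse-Gamma(a, b) is b/(a+1) = 26.375/5.8 ≈ 4.547.

σ̂²_MAP = 4.547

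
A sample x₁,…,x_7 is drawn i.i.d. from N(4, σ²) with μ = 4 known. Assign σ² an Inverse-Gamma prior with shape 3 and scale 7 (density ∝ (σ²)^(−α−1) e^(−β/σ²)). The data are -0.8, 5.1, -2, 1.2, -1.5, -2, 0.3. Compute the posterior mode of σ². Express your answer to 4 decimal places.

σ̂²_MAP = 10.8020

Sum of squared deviations about the known mean: SS = (-0.8−4)² + (5.1−4)² + (-2−4)² + (1.2−4)² + (-1.5−4)² + (-2−4)² + (0.3−4)² = 148.03.
The Normal likelihood contributes (σ²)^(−n/2) exp(−SS/(2σ²)), so the posterior is Inverse-Gamma(α + n/2, β + SS/2) = Inverse-Gamma(6.5, 81.015).
The mode of Inverse-Gamma(a, b) is b/(a+1) = 81.015/7.5 ≈ 10.8020.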